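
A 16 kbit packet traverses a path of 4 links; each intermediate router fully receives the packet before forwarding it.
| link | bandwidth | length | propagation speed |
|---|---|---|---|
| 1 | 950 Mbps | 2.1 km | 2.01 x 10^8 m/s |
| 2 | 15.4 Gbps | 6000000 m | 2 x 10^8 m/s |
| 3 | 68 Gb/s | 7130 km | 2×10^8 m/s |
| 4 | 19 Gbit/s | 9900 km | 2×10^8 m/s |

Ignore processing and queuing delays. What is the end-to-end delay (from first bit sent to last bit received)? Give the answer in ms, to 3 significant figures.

115 ms

L = 16000 bits.
Transmission delays (L/R per hop): 0.0168421, 0.00103896, 0.000235294, 0.000842105 ms; sum = 0.0189585 ms.
Propagation delays (d/s per hop): 0.0104478, 30, 35.65, 49.5 ms; sum = 115.16 ms.
End-to-end = 115 ms.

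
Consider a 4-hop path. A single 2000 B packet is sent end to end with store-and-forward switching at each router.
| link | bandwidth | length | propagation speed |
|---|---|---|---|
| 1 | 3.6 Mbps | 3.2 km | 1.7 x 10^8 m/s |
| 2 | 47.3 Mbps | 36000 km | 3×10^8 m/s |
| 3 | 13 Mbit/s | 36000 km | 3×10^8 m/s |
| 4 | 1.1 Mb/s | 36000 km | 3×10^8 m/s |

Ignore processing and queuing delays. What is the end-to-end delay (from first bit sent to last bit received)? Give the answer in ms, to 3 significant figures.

L = 2000 × 8 = 16000 bits.
Transmission delays (L/R per hop): 4.44444, 0.338266, 1.23077, 14.5455 ms; sum = 20.5589 ms.
Propagation delays (d/s per hop): 0.0188235, 120, 120, 120 ms; sum = 360.019 ms.
End-to-end = 381 ms.

381 ms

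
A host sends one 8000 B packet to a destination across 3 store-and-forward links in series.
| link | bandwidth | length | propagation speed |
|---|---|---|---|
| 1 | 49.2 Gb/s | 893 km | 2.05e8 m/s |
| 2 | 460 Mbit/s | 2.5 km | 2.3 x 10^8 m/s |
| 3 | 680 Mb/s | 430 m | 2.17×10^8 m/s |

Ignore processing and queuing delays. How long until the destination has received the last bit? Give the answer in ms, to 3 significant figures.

4.60 ms

L = 8000 × 8 = 64000 bits.
Transmission delays (L/R per hop): 0.00130081, 0.13913, 0.0941176 ms; sum = 0.234549 ms.
Propagation delays (d/s per hop): 4.3561, 0.0108696, 0.00198157 ms; sum = 4.36895 ms.
End-to-end = 4.60 ms.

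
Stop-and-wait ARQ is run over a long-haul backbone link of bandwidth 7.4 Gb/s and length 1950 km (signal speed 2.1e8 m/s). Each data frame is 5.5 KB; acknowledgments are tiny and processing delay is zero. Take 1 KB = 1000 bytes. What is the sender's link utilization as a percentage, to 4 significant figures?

t_tx = L/R = 44000/7400000000 = 5.94595e-06 s.
t_prop = 1950000/210000000 = 0.00928571 s; RTT = 0.0185714 s.
Cycle = t_tx + RTT = 0.0185774 s.
Utilization = t_tx / cycle = 5.94595e-06/0.0185774 = 0.03201 %.

0.03201 %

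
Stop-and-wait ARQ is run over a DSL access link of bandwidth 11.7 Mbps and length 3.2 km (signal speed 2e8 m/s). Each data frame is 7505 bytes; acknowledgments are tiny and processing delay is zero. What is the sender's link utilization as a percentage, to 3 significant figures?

t_tx = L/R = 60040/11700000 = 0.00513162 s.
t_prop = 3200/200000000 = 1.6e-05 s; RTT = 3.2e-05 s.
Cycle = t_tx + RTT = 0.00516362 s.
Utilization = t_tx / cycle = 0.00513162/0.00516362 = 99.4 %.

99.4 %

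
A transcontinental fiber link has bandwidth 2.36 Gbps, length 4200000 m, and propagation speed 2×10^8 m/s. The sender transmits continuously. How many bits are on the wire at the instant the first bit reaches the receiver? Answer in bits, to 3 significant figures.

Propagation delay = 4200000 / 200000000 = 0.021 s.
BDP = R × t_prop = 2360000000 × 0.021 = 49560000 bits.

49600000 bits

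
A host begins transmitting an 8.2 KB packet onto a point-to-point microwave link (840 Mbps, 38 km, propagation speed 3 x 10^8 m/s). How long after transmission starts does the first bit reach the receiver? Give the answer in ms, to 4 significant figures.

First bit experiences only propagation delay: d/s = 38000/300000000 = 0.1267 ms.

0.1267 ms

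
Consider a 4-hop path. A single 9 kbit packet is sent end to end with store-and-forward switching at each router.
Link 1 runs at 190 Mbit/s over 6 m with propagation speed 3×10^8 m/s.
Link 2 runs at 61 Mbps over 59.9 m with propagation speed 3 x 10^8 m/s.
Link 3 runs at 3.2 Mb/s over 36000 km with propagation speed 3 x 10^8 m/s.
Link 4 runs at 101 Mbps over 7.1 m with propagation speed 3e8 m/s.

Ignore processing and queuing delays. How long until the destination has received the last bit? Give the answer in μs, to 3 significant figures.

L = 9000 bits.
Transmission delays (L/R per hop): 47.3684, 147.541, 2812.5, 89.1089 μs; sum = 3096.52 μs.
Propagation delays (d/s per hop): 0.02, 0.199667, 120000, 0.0236667 μs; sum = 120000 μs.
End-to-end = 123000 μs.

123000 μs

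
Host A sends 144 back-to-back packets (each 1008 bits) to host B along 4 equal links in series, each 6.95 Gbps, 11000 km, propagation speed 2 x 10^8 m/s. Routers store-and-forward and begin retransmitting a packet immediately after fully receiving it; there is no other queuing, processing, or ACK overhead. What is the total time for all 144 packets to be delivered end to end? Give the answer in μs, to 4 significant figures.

220000 μs

Per-hop transmission t_tx = L/R = 1008/6950000000 = 0.145036 μs.
Per-hop propagation t_prop = 11000000/200000000 = 55000 μs.
Pipeline fill: first packet needs 4·t_tx to clear all hops; remaining 143 packets each add one t_tx.
Total = (4+144-1)·t_tx + 4·t_prop = 147·0.145036 + 4·55000 = 220000 μs.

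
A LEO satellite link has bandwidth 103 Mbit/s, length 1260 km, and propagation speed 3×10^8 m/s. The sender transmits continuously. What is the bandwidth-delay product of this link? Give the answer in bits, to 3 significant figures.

Propagation delay = 1260000 / 300000000 = 0.0042 s.
BDP = R × t_prop = 103000000 × 0.0042 = 432600 bits.

433000 bits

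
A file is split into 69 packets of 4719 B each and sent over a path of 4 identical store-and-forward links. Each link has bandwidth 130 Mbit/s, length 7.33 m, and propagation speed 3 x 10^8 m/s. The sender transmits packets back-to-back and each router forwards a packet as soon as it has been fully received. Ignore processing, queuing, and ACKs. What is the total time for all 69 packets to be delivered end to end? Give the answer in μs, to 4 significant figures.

Per-hop transmission t_tx = L/R = 37752/130000000 = 290.4 μs.
Per-hop propagation t_prop = 7.33/300000000 = 0.0244333 μs.
Pipeline fill: first packet needs 4·t_tx to clear all hops; remaining 68 packets each add one t_tx.
Total = (4+69-1)·t_tx + 4·t_prop = 72·290.4 + 4·0.0244333 = 20910 μs.

20910 μs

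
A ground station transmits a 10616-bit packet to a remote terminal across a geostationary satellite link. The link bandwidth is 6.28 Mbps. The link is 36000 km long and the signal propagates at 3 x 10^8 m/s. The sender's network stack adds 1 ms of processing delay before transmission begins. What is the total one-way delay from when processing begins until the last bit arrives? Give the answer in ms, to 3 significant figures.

123 ms

Transmission delay = L/R = 10616 / 6280000 = 1.69045 ms.
Propagation delay = d/s = 36000000 m / 300000000 m/s = 120 ms.
Plus processing delay 1 ms = 1 ms.
Total = 123 ms.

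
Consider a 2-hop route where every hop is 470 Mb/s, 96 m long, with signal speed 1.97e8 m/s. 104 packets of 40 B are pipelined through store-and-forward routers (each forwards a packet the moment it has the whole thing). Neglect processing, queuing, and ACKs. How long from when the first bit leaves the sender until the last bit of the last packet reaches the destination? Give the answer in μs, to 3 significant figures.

72.5 μs

Per-hop transmission t_tx = L/R = 320/470000000 = 0.680851 μs.
Per-hop propagation t_prop = 96/197000000 = 0.48731 μs.
Pipeline fill: first packet needs 2·t_tx to clear all hops; remaining 103 packets each add one t_tx.
Total = (2+104-1)·t_tx + 2·t_prop = 105·0.680851 + 2·0.48731 = 72.5 μs.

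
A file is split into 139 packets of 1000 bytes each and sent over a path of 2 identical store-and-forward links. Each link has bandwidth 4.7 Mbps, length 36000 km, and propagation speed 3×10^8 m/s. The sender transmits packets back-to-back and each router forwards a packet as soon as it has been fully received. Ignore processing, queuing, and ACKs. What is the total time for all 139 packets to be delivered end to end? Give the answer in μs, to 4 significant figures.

478300 μs

Per-hop transmission t_tx = L/R = 8000/4700000 = 1702.13 μs.
Per-hop propagation t_prop = 36000000/300000000 = 120000 μs.
Pipeline fill: first packet needs 2·t_tx to clear all hops; remaining 138 packets each add one t_tx.
Total = (2+139-1)·t_tx + 2·t_prop = 140·1702.13 + 2·120000 = 478300 μs.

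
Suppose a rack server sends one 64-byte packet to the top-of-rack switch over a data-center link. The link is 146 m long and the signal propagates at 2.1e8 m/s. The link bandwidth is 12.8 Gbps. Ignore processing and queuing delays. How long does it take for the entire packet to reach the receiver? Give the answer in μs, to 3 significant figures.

0.735 μs

L = 64 × 8 = 512 bits.
Transmission delay = L/R = 512 / 12800000000 = 0.04 μs.
Propagation delay = d/s = 146 m / 210000000 m/s = 0.695238 μs.
Total = 0.735 μs.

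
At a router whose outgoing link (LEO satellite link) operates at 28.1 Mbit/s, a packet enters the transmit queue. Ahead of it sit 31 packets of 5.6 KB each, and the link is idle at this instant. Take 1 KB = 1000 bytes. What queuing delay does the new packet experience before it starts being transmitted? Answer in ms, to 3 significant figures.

49.4 ms

Each queued packet: L/R = 44800/28100000 = 1.59431 ms.
31 queued → 49.4235 ms.
Queuing delay = 49.4 ms.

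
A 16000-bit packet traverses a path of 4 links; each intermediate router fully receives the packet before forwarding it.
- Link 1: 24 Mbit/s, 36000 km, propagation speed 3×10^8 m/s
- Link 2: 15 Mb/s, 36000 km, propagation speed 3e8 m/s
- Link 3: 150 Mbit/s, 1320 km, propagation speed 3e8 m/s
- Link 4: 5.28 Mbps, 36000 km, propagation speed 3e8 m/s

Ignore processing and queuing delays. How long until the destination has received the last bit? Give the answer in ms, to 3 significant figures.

Transmission delays (L/R per hop): 0.666667, 1.06667, 0.106667, 3.0303 ms; sum = 4.8703 ms.
Propagation delays (d/s per hop): 120, 120, 4.4, 120 ms; sum = 364.4 ms.
End-to-end = 369 ms.

369 ms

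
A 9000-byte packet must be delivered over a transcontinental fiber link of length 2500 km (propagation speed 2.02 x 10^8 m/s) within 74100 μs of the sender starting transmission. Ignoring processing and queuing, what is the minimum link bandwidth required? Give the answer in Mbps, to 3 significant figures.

L = 72000 bits.
Propagation delay = 2500000 / 202000000 = 12376.2 μs.
Transmission budget = 74100 − 12376.2 = 61723.8 μs.
R ≥ L / t_tx = 72000 bits / 0.0617238 s = 1.17 Mbps.

1.17 Mbps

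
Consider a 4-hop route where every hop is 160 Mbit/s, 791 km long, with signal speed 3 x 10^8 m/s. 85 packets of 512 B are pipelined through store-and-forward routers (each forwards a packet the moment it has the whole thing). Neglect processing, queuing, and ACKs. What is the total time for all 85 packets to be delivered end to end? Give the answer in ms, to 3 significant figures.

Per-hop transmission t_tx = L/R = 4096/160000000 = 0.0256 ms.
Per-hop propagation t_prop = 791000/300000000 = 2.63667 ms.
Pipeline fill: first packet needs 4·t_tx to clear all hops; remaining 84 packets each add one t_tx.
Total = (4+85-1)·t_tx + 4·t_prop = 88·0.0256 + 4·2.63667 = 12.8 ms.

12.8 ms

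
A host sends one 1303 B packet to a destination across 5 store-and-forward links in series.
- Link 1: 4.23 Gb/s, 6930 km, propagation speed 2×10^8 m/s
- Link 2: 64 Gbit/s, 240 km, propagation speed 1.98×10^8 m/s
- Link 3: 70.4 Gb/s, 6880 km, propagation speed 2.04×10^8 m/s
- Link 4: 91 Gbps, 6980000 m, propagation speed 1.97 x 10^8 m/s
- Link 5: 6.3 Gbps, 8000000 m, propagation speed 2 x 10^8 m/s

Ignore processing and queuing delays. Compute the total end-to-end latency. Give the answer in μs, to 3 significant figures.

145000 μs

L = 1303 × 8 = 10424 bits.
Transmission delays (L/R per hop): 2.4643, 0.162875, 0.148068, 0.114549, 1.6546 μs; sum = 4.5444 μs.
Propagation delays (d/s per hop): 34650, 1212.12, 33725.5, 35431.5, 40000 μs; sum = 145019 μs.
End-to-end = 145000 μs.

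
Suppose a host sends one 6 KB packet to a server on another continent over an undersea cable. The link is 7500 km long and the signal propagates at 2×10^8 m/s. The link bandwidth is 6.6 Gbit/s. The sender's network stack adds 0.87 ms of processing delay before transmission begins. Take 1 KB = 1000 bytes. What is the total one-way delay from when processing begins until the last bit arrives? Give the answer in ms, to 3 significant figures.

L = 48000 bits.
Transmission delay = L/R = 48000 / 6600000000 = 0.00727273 ms.
Propagation delay = d/s = 7500000 m / 200000000 m/s = 37.5 ms.
Plus processing delay 0.87 ms = 0.87 ms.
Total = 38.4 ms.

38.4 ms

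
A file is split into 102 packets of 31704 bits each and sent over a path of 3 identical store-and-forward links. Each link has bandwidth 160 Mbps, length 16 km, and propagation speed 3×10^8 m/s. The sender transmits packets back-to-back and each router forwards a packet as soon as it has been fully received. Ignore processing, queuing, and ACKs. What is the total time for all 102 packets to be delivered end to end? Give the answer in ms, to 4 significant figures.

Per-hop transmission t_tx = L/R = 31704/160000000 = 0.19815 ms.
Per-hop propagation t_prop = 16000/300000000 = 0.0533333 ms.
Pipeline fill: first packet needs 3·t_tx to clear all hops; remaining 101 packets each add one t_tx.
Total = (3+102-1)·t_tx + 3·t_prop = 104·0.19815 + 3·0.0533333 = 20.77 ms.

20.77 ms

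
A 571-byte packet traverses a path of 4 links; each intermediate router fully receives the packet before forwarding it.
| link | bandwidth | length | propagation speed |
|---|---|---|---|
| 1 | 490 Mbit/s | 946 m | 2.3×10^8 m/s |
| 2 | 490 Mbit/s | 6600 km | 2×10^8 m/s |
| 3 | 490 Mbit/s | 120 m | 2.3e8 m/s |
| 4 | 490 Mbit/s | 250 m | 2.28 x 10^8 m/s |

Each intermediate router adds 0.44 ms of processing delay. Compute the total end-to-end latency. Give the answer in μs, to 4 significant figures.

L = 571 × 8 = 4568 bits.
Transmission delay per hop = L/R = 4568/490000000 = 9.32245 μs; 4 hops → 37.2898 μs.
Propagation delays (d/s per hop): 4.11304, 33000, 0.521739, 1.09649 μs; sum = 33005.7 μs.
Processing at 3 router(s): 3 × 0.44 ms = 1320 μs.
End-to-end = 34360 μs.

34360 μs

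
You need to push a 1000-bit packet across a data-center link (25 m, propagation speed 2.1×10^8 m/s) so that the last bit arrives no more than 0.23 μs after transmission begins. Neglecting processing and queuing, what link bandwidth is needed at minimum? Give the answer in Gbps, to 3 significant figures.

9.01 Gbps

Propagation delay = 25 / 210000000 = 0.119048 μs.
Transmission budget = 0.23 − 0.119048 = 0.110952 μs.
R ≥ L / t_tx = 1000 bits / 1.10952e-07 s = 9.01 Gbps.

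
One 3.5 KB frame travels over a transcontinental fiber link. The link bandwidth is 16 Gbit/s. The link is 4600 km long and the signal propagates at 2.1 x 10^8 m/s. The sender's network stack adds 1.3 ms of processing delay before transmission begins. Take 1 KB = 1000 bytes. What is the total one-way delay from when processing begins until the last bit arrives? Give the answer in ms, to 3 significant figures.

L = 28000 bits.
Transmission delay = L/R = 28000 / 16000000000 = 0.00175 ms.
Propagation delay = d/s = 4600000 m / 210000000 m/s = 21.9048 ms.
Plus processing delay 1.3 ms = 1.3 ms.
Total = 23.2 ms.

23.2 ms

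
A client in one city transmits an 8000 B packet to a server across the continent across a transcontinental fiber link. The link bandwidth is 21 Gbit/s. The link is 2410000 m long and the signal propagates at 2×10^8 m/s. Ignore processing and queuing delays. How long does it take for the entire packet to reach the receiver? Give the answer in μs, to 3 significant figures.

L = 8000 × 8 = 64000 bits.
Transmission delay = L/R = 64000 / 21000000000 = 3.04762 μs.
Propagation delay = d/s = 2410000 m / 200000000 m/s = 12050 μs.
Total = 12100 μs.

12100 μs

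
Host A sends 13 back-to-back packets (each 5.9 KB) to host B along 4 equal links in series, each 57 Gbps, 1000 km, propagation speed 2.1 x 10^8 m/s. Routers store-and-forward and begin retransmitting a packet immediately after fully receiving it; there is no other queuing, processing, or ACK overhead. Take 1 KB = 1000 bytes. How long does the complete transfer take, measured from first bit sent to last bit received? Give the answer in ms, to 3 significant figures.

Per-hop transmission t_tx = L/R = 47200/57000000000 = 0.00082807 ms.
Per-hop propagation t_prop = 1000000/210000000 = 4.7619 ms.
Pipeline fill: first packet needs 4·t_tx to clear all hops; remaining 12 packets each add one t_tx.
Total = (4+13-1)·t_tx + 4·t_prop = 16·0.00082807 + 4·4.7619 = 19.1 ms.

19.1 ms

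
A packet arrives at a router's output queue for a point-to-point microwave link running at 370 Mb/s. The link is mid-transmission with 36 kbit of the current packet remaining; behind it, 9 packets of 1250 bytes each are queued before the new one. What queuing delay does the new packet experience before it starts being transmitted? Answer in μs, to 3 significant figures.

341 μs

Each queued packet: L/R = 10000/370000000 = 27.027 μs.
9 queued → 243.243 μs.
Plus remaining 36000 bits of current packet: 97.2973 μs.
Queuing delay = 341 μs.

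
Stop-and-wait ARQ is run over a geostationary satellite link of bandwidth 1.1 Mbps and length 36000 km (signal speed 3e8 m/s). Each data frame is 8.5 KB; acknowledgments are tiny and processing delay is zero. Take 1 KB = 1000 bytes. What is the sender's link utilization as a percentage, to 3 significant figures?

t_tx = L/R = 68000/1100000 = 0.0618182 s.
t_prop = 36000000/300000000 = 0.12 s; RTT = 0.24 s.
Cycle = t_tx + RTT = 0.301818 s.
Utilization = t_tx / cycle = 0.0618182/0.301818 = 20.5 %.

20.5 %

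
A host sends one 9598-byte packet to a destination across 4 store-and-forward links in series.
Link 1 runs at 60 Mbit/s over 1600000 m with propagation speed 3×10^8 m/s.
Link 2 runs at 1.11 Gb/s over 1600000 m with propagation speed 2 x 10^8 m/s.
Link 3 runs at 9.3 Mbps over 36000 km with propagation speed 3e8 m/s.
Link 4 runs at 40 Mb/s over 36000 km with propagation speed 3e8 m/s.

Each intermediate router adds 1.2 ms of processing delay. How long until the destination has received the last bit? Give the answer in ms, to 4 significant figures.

268.5 ms

L = 9598 × 8 = 76784 bits.
Transmission delays (L/R per hop): 1.27973, 0.0691748, 8.25634, 1.9196 ms; sum = 11.5249 ms.
Propagation delays (d/s per hop): 5.33333, 8, 120, 120 ms; sum = 253.333 ms.
Processing at 3 router(s): 3 × 1.2 ms = 3.6 ms.
End-to-end = 268.5 ms.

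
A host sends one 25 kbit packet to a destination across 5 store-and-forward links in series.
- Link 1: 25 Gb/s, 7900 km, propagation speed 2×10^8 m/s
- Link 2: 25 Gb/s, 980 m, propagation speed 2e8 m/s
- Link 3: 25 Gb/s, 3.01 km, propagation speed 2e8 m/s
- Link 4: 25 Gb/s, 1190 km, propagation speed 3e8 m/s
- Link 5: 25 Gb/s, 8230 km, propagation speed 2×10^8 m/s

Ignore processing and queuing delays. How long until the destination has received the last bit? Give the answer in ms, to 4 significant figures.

84.64 ms

L = 25000 bits.
Transmission delay per hop = L/R = 25000/25000000000 = 0.001 ms; 5 hops → 0.005 ms.
Propagation delays (d/s per hop): 39.5, 0.0049, 0.01505, 3.96667, 41.15 ms; sum = 84.6366 ms.
End-to-end = 84.64 ms.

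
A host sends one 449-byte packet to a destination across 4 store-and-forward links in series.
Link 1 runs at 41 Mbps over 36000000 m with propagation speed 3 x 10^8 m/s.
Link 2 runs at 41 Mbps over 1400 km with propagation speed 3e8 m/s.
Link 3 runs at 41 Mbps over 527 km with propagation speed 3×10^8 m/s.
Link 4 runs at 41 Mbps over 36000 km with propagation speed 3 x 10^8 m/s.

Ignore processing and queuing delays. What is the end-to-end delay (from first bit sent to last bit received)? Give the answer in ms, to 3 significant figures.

247 ms

L = 449 × 8 = 3592 bits.
Transmission delay per hop = L/R = 3592/41000000 = 0.0876098 ms; 4 hops → 0.350439 ms.
Propagation delays (d/s per hop): 120, 4.66667, 1.75667, 120 ms; sum = 246.423 ms.
End-to-end = 247 ms.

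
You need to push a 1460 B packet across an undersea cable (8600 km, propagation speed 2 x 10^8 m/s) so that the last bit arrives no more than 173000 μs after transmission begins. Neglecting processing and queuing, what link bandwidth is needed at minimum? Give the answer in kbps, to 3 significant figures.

89.8 kbps

L = 11680 bits.
Propagation delay = 8600000 / 200000000 = 43000 μs.
Transmission budget = 173000 − 43000 = 130000 μs.
R ≥ L / t_tx = 11680 bits / 0.13 s = 89.8 kbps.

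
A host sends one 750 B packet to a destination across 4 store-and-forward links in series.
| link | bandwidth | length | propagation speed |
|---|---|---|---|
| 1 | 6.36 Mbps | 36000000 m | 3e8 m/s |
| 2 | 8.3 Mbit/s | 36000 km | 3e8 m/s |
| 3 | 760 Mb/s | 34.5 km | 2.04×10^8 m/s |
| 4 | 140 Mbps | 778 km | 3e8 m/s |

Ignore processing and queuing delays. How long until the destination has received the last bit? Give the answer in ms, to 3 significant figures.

L = 750 × 8 = 6000 bits.
Transmission delays (L/R per hop): 0.943396, 0.722892, 0.00789474, 0.0428571 ms; sum = 1.71704 ms.
Propagation delays (d/s per hop): 120, 120, 0.169118, 2.59333 ms; sum = 242.762 ms.
End-to-end = 244 ms.

244 ms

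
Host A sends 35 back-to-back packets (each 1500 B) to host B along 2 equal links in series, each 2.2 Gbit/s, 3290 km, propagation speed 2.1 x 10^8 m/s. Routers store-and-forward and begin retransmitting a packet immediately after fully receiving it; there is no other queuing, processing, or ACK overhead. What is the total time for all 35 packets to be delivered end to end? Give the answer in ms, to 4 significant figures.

31.53 ms

Per-hop transmission t_tx = L/R = 12000/2200000000 = 0.00545455 ms.
Per-hop propagation t_prop = 3290000/210000000 = 15.6667 ms.
Pipeline fill: first packet needs 2·t_tx to clear all hops; remaining 34 packets each add one t_tx.
Total = (2+35-1)·t_tx + 2·t_prop = 36·0.00545455 + 2·15.6667 = 31.53 ms.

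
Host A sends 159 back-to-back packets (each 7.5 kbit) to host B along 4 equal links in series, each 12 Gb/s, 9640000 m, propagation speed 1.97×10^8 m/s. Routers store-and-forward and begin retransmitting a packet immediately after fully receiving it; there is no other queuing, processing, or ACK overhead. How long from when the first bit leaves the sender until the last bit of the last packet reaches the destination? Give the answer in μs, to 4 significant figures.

Per-hop transmission t_tx = L/R = 7500/12000000000 = 0.625 μs.
Per-hop propagation t_prop = 9640000/197000000 = 48934 μs.
Pipeline fill: first packet needs 4·t_tx to clear all hops; remaining 158 packets each add one t_tx.
Total = (4+159-1)·t_tx + 4·t_prop = 162·0.625 + 4·48934 = 195800 μs.

195800 μs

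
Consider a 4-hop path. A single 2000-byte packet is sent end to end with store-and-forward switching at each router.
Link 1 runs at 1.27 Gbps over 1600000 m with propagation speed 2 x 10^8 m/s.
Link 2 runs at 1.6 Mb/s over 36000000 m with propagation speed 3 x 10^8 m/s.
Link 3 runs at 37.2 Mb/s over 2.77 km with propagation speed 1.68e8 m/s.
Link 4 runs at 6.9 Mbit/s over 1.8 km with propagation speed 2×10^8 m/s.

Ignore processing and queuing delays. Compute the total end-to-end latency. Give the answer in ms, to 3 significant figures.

141 ms

L = 2000 × 8 = 16000 bits.
Transmission delays (L/R per hop): 0.0125984, 10, 0.430108, 2.31884 ms; sum = 12.7615 ms.
Propagation delays (d/s per hop): 8, 120, 0.0164881, 0.009 ms; sum = 128.025 ms.
End-to-end = 141 ms.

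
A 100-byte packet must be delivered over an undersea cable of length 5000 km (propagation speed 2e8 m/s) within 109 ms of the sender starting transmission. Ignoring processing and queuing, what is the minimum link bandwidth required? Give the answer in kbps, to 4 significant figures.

L = 800 bits.
Propagation delay = 5000000 / 200000000 = 25 ms.
Transmission budget = 109 − 25 = 84 ms.
R ≥ L / t_tx = 800 bits / 0.084 s = 9.524 kbps.

9.524 kbps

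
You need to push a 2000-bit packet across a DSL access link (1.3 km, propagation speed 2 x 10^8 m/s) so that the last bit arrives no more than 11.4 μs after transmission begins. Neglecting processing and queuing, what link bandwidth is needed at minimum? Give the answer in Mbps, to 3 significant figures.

Propagation delay = 1300 / 200000000 = 6.5 μs.
Transmission budget = 11.4 − 6.5 = 4.9 μs.
R ≥ L / t_tx = 2000 bits / 4.9e-06 s = 408 Mbps.

408 Mbps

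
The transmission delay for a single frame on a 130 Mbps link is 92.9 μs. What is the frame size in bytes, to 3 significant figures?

L = R × t_tx = 130000000 b/s × 9.29e-05 s = 12077 bits.
In bytes: 12077 / 8 = 1510 bytes.

1510 bytes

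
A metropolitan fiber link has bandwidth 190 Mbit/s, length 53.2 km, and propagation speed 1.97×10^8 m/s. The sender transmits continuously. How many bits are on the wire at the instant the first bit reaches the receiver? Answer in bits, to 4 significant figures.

Propagation delay = 53200 / 197000000 = 0.000270051 s.
BDP = R × t_prop = 190000000 × 0.000270051 = 51309.6 bits.

51310 bits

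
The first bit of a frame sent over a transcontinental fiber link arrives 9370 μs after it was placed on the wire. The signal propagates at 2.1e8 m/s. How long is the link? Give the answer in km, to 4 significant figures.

1968 km

d = s × t_prop = 210000000 × 0.00937 = 1968 km.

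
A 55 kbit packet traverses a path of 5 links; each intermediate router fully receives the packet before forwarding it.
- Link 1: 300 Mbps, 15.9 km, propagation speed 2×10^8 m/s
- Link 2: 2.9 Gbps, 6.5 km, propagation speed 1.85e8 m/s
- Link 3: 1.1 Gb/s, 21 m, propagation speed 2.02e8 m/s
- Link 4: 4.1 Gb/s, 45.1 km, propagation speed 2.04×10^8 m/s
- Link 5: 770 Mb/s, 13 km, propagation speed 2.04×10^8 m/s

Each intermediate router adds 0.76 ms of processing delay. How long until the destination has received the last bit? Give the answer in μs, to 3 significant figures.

L = 55000 bits.
Transmission delays (L/R per hop): 183.333, 18.9655, 50, 13.4146, 71.4286 μs; sum = 337.142 μs.
Propagation delays (d/s per hop): 79.5, 35.1351, 0.10396, 221.078, 63.7255 μs; sum = 399.543 μs.
Processing at 4 router(s): 4 × 0.76 ms = 3040 μs.
End-to-end = 3780 μs.

3780 μs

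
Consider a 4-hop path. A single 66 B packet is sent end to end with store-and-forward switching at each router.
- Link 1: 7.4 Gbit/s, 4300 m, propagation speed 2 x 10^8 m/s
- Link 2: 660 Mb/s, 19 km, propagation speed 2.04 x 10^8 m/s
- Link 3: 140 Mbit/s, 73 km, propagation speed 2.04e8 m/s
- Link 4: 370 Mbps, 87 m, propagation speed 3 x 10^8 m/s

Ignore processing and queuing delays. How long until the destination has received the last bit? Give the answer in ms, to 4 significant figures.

0.4788 ms

L = 66 × 8 = 528 bits.
Transmission delays (L/R per hop): 7.13514e-05, 0.0008, 0.00377143, 0.00142703 ms; sum = 0.00606981 ms.
Propagation delays (d/s per hop): 0.0215, 0.0931373, 0.357843, 0.00029 ms; sum = 0.47277 ms.
End-to-end = 0.4788 ms.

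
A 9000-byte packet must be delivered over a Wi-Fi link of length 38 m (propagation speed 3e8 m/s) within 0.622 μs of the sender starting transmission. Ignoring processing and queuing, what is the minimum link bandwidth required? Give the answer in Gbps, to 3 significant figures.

L = 72000 bits.
Propagation delay = 38 / 300000000 = 0.126667 μs.
Transmission budget = 0.622 − 0.126667 = 0.495333 μs.
R ≥ L / t_tx = 72000 bits / 4.95333e-07 s = 145 Gbps.

145 Gbps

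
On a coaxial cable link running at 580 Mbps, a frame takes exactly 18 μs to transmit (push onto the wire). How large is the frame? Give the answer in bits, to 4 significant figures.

10440 bits

L = R × t_tx = 580000000 b/s × 1.8e-05 s = 10440 bits.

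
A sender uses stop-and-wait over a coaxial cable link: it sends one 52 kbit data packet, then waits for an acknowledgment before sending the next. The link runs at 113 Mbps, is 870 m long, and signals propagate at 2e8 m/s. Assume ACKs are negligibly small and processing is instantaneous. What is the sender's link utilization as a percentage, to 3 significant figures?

98.1 %

t_tx = L/R = 52000/113000000 = 0.000460177 s.
t_prop = 870/200000000 = 4.35e-06 s; RTT = 8.7e-06 s.
Cycle = t_tx + RTT = 0.000468877 s.
Utilization = t_tx / cycle = 0.000460177/0.000468877 = 98.1 %.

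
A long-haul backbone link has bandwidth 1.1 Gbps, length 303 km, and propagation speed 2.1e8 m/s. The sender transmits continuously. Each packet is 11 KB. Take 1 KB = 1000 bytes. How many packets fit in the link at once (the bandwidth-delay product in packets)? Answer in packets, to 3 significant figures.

Propagation delay = 303000 / 210000000 = 0.00144286 s.
BDP = R × t_prop = 1100000000 × 0.00144286 = 1587140 bits.
In packets of 88000 bits: 18.0 packets.

18.0 packets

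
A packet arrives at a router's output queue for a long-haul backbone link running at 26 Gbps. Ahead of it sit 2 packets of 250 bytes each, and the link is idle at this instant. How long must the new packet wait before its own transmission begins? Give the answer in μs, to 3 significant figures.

0.154 μs

Each queued packet: L/R = 2000/26000000000 = 0.0769231 μs.
2 queued → 0.153846 μs.
Queuing delay = 0.154 μs.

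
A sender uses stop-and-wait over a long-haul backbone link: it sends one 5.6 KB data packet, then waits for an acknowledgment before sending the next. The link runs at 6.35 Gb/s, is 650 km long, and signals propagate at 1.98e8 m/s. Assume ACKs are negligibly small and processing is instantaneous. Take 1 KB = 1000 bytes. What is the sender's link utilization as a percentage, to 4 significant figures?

0.1073 %

t_tx = L/R = 44800/6350000000 = 7.05512e-06 s.
t_prop = 650000/198000000 = 0.00328283 s; RTT = 0.00656566 s.
Cycle = t_tx + RTT = 0.00657271 s.
Utilization = t_tx / cycle = 7.05512e-06/0.00657271 = 0.1073 %.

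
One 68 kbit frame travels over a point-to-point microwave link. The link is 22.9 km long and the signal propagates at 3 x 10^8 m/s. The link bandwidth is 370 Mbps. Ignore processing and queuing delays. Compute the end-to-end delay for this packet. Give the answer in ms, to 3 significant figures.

L = 68000 bits.
Transmission delay = L/R = 68000 / 370000000 = 0.183784 ms.
Propagation delay = d/s = 22900 m / 300000000 m/s = 0.0763333 ms.
Total = 0.260 ms.

0.260 ms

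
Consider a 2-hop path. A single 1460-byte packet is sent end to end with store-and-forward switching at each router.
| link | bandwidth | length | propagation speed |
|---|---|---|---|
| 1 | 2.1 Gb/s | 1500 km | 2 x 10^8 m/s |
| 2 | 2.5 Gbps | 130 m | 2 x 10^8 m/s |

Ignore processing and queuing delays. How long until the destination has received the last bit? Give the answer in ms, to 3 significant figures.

L = 1460 × 8 = 11680 bits.
Transmission delays (L/R per hop): 0.0055619, 0.004672 ms; sum = 0.0102339 ms.
Propagation delays (d/s per hop): 7.5, 0.00065 ms; sum = 7.50065 ms.
End-to-end = 7.51 ms.

7.51 ms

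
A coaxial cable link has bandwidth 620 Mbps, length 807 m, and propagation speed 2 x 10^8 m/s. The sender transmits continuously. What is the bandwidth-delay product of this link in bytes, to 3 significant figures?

313 bytes

Propagation delay = 807 / 200000000 = 4.035e-06 s.
BDP = R × t_prop = 620000000 × 4.035e-06 = 2501.7 bits.
In bytes: 2501.7/8 = 313 bytes.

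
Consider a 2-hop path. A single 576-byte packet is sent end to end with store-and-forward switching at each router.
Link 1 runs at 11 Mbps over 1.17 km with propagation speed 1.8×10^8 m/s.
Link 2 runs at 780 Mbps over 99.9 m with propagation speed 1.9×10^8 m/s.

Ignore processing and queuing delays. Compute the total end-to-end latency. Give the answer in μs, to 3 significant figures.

432 μs

L = 576 × 8 = 4608 bits.
Transmission delays (L/R per hop): 418.909, 5.90769 μs; sum = 424.817 μs.
Propagation delays (d/s per hop): 6.5, 0.525789 μs; sum = 7.02579 μs.
End-to-end = 432 μs.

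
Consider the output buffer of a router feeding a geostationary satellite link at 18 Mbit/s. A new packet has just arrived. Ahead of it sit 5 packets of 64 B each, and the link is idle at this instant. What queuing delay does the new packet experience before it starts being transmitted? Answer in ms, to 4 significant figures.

0.1422 ms

Each queued packet: L/R = 512/18000000 = 0.0284444 ms.
5 queued → 0.142222 ms.
Queuing delay = 0.1422 ms.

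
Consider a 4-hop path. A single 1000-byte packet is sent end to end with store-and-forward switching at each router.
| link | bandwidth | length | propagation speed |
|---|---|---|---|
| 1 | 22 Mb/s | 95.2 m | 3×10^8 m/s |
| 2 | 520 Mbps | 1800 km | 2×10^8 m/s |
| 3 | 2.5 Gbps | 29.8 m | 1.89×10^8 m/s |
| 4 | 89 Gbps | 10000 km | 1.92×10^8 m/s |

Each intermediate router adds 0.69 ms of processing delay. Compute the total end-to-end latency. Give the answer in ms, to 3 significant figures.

L = 1000 × 8 = 8000 bits.
Transmission delays (L/R per hop): 0.363636, 0.0153846, 0.0032, 8.98876e-05 ms; sum = 0.382311 ms.
Propagation delays (d/s per hop): 0.000317333, 9, 0.000157672, 52.0833 ms; sum = 61.0838 ms.
Processing at 3 router(s): 3 × 0.69 ms = 2.07 ms.
End-to-end = 63.5 ms.

63.5 ms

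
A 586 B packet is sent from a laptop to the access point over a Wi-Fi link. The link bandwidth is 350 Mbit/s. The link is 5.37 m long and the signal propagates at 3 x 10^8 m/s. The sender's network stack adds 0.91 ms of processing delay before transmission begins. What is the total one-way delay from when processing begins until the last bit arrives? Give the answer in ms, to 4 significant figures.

L = 586 × 8 = 4688 bits.
Transmission delay = L/R = 4688 / 350000000 = 0.0133943 ms.
Propagation delay = d/s = 5.37 m / 300000000 m/s = 1.79e-05 ms.
Plus processing delay 0.91 ms = 0.91 ms.
Total = 0.9234 ms.

0.9234 ms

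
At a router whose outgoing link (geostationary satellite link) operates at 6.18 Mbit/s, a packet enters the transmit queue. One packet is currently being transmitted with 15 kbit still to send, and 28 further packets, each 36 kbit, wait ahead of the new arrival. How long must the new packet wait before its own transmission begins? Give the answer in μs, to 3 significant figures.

Each queued packet: L/R = 36000/6180000 = 5825.24 μs.
28 queued → 163107 μs.
Plus remaining 15000 bits of current packet: 2427.18 μs.
Queuing delay = 166000 μs.

166000 μs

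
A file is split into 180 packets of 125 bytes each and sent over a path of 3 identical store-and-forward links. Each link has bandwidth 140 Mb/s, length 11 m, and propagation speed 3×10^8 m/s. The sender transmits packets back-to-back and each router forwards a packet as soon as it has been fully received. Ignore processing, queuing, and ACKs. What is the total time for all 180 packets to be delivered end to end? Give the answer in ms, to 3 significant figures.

Per-hop transmission t_tx = L/R = 1000/140000000 = 0.00714286 ms.
Per-hop propagation t_prop = 11/300000000 = 3.66667e-05 ms.
Pipeline fill: first packet needs 3·t_tx to clear all hops; remaining 179 packets each add one t_tx.
Total = (3+180-1)·t_tx + 3·t_prop = 182·0.00714286 + 3·3.66667e-05 = 1.30 ms.

1.30 ms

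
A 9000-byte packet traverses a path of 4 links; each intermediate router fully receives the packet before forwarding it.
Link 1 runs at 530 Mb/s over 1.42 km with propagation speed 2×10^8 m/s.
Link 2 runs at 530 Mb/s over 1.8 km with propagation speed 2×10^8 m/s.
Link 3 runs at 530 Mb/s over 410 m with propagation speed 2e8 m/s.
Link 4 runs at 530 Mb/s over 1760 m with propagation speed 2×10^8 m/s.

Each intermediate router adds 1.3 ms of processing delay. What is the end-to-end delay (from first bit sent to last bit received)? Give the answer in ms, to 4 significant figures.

L = 9000 × 8 = 72000 bits.
Transmission delay per hop = L/R = 72000/530000000 = 0.135849 ms; 4 hops → 0.543396 ms.
Propagation delays (d/s per hop): 0.0071, 0.009, 0.00205, 0.0088 ms; sum = 0.02695 ms.
Processing at 3 router(s): 3 × 1.3 ms = 3.9 ms.
End-to-end = 4.470 ms.

4.470 ms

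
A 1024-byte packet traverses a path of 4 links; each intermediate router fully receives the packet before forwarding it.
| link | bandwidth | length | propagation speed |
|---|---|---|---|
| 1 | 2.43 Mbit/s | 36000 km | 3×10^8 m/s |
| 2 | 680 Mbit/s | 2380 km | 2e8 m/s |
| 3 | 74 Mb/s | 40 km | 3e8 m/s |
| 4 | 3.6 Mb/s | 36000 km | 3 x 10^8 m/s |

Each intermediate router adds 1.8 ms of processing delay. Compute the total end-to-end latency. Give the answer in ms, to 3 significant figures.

L = 1024 × 8 = 8192 bits.
Transmission delays (L/R per hop): 3.37119, 0.0120471, 0.110703, 2.27556 ms; sum = 5.7695 ms.
Propagation delays (d/s per hop): 120, 11.9, 0.133333, 120 ms; sum = 252.033 ms.
Processing at 3 router(s): 3 × 1.8 ms = 5.4 ms.
End-to-end = 263 ms.

263 ms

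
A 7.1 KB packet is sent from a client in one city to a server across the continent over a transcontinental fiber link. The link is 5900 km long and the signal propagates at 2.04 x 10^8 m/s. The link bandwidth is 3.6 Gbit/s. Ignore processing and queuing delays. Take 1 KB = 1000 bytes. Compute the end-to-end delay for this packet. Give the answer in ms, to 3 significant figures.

L = 56800 bits.
Transmission delay = L/R = 56800 / 3600000000 = 0.0157778 ms.
Propagation delay = d/s = 5900000 m / 204000000 m/s = 28.9216 ms.
Total = 28.9 ms.

28.9 ms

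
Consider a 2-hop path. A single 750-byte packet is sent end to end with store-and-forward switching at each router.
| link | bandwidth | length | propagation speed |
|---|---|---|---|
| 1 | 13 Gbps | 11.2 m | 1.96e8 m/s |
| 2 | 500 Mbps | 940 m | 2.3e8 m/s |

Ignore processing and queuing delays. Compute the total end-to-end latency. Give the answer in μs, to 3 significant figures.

16.6 μs

L = 750 × 8 = 6000 bits.
Transmission delays (L/R per hop): 0.461538, 12 μs; sum = 12.4615 μs.
Propagation delays (d/s per hop): 0.0571429, 4.08696 μs; sum = 4.1441 μs.
End-to-end = 16.6 μs.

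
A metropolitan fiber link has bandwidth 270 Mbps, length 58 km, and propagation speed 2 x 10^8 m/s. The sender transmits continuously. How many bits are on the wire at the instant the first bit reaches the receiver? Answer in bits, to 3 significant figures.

78300 bits

Propagation delay = 58000 / 200000000 = 0.00029 s.
BDP = R × t_prop = 270000000 × 0.00029 = 78300 bits.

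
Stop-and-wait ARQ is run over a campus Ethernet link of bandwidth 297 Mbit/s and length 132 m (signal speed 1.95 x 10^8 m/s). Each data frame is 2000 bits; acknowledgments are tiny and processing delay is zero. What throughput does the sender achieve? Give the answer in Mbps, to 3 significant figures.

t_tx = L/R = 2000/297000000 = 6.73401e-06 s.
t_prop = 132/195000000 = 6.76923e-07 s; RTT = 1.35385e-06 s.
Cycle = t_tx + RTT = 8.08785e-06 s.
Throughput = L / cycle = 2000 / 8.08785e-06 = 247 Mbps.

247 Mbps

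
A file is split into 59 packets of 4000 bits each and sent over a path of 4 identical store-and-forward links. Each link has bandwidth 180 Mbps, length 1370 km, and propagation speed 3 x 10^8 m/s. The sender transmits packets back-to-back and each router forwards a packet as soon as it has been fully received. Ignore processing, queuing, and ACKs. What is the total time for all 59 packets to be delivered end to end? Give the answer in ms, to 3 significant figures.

Per-hop transmission t_tx = L/R = 4000/180000000 = 0.0222222 ms.
Per-hop propagation t_prop = 1370000/300000000 = 4.56667 ms.
Pipeline fill: first packet needs 4·t_tx to clear all hops; remaining 58 packets each add one t_tx.
Total = (4+59-1)·t_tx + 4·t_prop = 62·0.0222222 + 4·4.56667 = 19.6 ms.

19.6 ms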